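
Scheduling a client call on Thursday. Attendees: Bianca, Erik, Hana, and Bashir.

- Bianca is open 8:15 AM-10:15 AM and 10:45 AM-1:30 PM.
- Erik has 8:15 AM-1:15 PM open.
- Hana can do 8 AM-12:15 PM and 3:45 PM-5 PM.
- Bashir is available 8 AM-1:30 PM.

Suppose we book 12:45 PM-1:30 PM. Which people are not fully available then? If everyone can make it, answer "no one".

Bianca: free for 12:45-13:30. Erik: not fully free for 12:45-13:30. Hana: not fully free for 12:45-13:30. Bashir: free for 12:45-13:30.

Erik, Hana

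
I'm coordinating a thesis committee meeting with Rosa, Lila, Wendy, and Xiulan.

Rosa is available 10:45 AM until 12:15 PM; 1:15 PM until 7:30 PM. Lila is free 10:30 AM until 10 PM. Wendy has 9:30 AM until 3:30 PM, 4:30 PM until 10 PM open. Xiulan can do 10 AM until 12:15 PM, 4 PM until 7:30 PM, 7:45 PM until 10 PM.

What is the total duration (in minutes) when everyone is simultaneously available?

270

Rosa ∩ Lila: 10:45-12:15, 13:15-19:30.
Rosa ∩ Lila ∩ Wendy: 10:45-12:15, 13:15-15:30, 16:30-19:30.
Rosa ∩ Lila ∩ Wendy ∩ Xiulan: 10:45-12:15, 16:30-19:30.
Summing the common windows: 90 + 180 = 270 minutes.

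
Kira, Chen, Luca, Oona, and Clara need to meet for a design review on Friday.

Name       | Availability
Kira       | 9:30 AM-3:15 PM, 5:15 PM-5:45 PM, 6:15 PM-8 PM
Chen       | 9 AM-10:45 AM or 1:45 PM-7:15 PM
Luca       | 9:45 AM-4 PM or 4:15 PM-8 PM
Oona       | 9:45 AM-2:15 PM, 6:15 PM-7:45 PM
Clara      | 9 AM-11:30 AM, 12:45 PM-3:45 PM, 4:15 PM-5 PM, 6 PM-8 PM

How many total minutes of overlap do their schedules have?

Kira ∩ Chen: 09:30-10:45, 13:45-15:15, 17:15-17:45, 18:15-19:15.
Kira ∩ Chen ∩ Luca: 09:45-10:45, 13:45-15:15, 17:15-17:45, 18:15-19:15.
Kira ∩ Chen ∩ Luca ∩ Oona: 09:45-10:45, 13:45-14:15, 18:15-19:15.
Kira ∩ Chen ∩ Luca ∩ Oona ∩ Clara: 09:45-10:45, 13:45-14:15, 18:15-19:15.
So the common availability across everyone is 09:45-10:45, 13:45-14:15, 18:15-19:15.
Summing the common windows: 60 + 30 + 60 = 150 minutes.

150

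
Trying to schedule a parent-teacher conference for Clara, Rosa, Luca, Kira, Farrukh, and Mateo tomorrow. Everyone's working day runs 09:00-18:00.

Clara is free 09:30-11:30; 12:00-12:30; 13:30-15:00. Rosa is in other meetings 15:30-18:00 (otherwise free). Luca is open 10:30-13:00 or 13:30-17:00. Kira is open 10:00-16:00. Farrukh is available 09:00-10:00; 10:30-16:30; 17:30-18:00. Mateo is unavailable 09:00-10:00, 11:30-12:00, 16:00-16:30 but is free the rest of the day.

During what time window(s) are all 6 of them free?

10:30-11:30, 12:00-12:30, 13:30-15:00

Clara free: 09:30-11:30, 12:00-12:30, 13:30-15:00.
Rosa free: 09:00-15:30 (invert busy blocks within the working day).
Luca free: 10:30-13:00, 13:30-17:00.
Kira free: 10:00-16:00.
Farrukh free: 09:00-10:00, 10:30-16:30, 17:30-18:00.
Mateo free: 10:00-11:30, 12:00-16:00, 16:30-18:00 (invert busy blocks within the working day).
Clara ∩ Rosa: 09:30-11:30, 12:00-12:30, 13:30-15:00.
Clara ∩ Rosa ∩ Luca: 10:30-11:30, 12:00-12:30, 13:30-15:00.
Clara ∩ Rosa ∩ Luca ∩ Kira: 10:30-11:30, 12:00-12:30, 13:30-15:00.
Clara ∩ Rosa ∩ Luca ∩ Kira ∩ Farrukh: 10:30-11:30, 12:00-12:30, 13:30-15:00.
Clara ∩ Rosa ∩ Luca ∩ Kira ∩ Farrukh ∩ Mateo: 10:30-11:30, 12:00-12:30, 13:30-15:00.
Those are the intersection windows.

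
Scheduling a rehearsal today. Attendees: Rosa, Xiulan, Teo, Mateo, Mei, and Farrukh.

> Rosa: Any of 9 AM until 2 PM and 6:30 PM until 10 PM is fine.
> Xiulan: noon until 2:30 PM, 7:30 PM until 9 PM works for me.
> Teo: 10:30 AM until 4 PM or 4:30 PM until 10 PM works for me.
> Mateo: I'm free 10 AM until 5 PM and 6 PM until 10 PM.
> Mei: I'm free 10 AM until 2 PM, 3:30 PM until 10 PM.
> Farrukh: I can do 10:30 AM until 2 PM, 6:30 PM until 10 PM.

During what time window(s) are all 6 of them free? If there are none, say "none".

12:00-14:00, 19:30-21:00

Rosa ∩ Xiulan: 12:00-14:00, 19:30-21:00.
Rosa ∩ Xiulan ∩ Teo: 12:00-14:00, 19:30-21:00.
Rosa ∩ Xiulan ∩ Teo ∩ Mateo: 12:00-14:00, 19:30-21:00.
Rosa ∩ Xiulan ∩ Teo ∩ Mateo ∩ Mei: 12:00-14:00, 19:30-21:00.
Rosa ∩ Xiulan ∩ Teo ∩ Mateo ∩ Mei ∩ Farrukh: 12:00-14:00, 19:30-21:00.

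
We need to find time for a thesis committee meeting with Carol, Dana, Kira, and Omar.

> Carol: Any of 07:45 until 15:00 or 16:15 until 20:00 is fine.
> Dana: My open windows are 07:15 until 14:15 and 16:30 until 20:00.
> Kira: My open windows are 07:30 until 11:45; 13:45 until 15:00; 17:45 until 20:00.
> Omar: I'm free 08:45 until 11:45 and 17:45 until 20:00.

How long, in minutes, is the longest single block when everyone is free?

180

Carol ∩ Dana: 07:45-14:15, 16:30-20:00.
Carol ∩ Dana ∩ Kira: 07:45-11:45, 13:45-14:15, 17:45-20:00.
Carol ∩ Dana ∩ Kira ∩ Omar: 08:45-11:45, 17:45-20:00.
The longest is 08:45-11:45 at 180 minutes.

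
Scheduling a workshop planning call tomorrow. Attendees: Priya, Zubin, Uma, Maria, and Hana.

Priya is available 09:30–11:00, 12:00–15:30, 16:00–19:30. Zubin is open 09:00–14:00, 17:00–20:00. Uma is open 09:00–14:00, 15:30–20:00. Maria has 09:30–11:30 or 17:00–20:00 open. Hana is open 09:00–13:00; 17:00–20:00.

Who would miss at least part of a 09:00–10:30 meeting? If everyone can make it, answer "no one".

Maria, Priya

Priya: not fully free for 09:00-10:30. Zubin: free for 09:00-10:30. Uma: free for 09:00-10:30. Maria: not fully free for 09:00-10:30. Hana: free for 09:00-10:30.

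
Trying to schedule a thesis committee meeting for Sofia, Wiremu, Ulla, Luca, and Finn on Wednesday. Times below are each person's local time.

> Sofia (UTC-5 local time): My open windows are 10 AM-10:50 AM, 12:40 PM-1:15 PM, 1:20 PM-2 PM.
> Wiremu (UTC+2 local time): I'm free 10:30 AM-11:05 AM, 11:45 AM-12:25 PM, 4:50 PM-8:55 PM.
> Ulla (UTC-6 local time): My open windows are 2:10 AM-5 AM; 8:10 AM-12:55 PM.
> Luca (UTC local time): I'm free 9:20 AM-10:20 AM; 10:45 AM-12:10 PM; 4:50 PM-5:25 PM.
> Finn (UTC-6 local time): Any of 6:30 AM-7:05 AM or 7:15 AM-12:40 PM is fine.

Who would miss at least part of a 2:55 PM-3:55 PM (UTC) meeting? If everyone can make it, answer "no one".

Luca, Sofia

Sofia in UTC: 15:00-15:50, 17:40-18:15, 18:20-19:00 (add 5h to convert from UTC-5).
Wiremu in UTC: 08:30-09:05, 09:45-10:25, 14:50-18:55 (subtract 2h to convert from UTC+2).
Ulla in UTC: 08:10-11:00, 14:10-18:55 (add 6h to convert from UTC-6).
Luca in UTC: 09:20-10:20, 10:45-12:10, 16:50-17:25.
Finn in UTC: 12:30-13:05, 13:15-18:40 (add 6h to convert from UTC-6).
Sofia: not fully free for 14:55-15:55. Wiremu: free for 14:55-15:55. Ulla: free for 14:55-15:55. Luca: not fully free for 14:55-15:55. Finn: free for 14:55-15:55.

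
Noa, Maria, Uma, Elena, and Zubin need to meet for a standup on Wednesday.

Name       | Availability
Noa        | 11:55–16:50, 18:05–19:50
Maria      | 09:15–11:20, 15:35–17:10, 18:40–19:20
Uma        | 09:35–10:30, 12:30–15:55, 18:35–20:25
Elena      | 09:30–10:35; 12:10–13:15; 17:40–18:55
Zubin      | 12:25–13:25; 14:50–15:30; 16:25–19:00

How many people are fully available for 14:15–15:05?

2

Noa and Uma can make the full 14:15-15:05 slot — that's 2.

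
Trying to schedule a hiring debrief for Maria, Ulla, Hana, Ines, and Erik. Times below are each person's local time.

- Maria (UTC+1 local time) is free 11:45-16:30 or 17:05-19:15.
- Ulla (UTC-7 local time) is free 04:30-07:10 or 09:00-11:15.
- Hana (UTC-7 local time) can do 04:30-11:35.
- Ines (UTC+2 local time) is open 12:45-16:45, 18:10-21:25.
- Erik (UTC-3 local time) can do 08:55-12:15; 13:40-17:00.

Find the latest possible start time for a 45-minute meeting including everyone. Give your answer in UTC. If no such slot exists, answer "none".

Maria in UTC: 10:45-15:30, 16:05-18:15 (subtract 1h to convert from UTC+1).
Ulla in UTC: 11:30-14:10, 16:00-18:15 (add 7h to convert from UTC-7).
Hana in UTC: 11:30-18:35 (add 7h to convert from UTC-7).
Ines in UTC: 10:45-14:45, 16:10-19:25 (subtract 2h to convert from UTC+2).
Erik in UTC: 11:55-15:15, 16:40-20:00 (add 3h to convert from UTC-3).
Maria ∩ Ulla: 11:30-14:10, 16:05-18:15.
Maria ∩ Ulla ∩ Hana: 11:30-14:10, 16:05-18:15.
Maria ∩ Ulla ∩ Hana ∩ Ines: 11:30-14:10, 16:10-18:15.
Maria ∩ Ulla ∩ Hana ∩ Ines ∩ Erik: 11:55-14:10, 16:40-18:15.
The last common window of at least 45 minutes is 16:40-18:15; a 45-minute meeting can start as late as 17:30 and still end by 18:15.

17:30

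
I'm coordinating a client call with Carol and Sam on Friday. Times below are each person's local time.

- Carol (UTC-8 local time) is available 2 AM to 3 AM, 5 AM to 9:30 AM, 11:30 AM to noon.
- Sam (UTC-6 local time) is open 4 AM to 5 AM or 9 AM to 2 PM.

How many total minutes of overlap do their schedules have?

240

Carol in UTC: 10:00-11:00, 13:00-17:30, 19:30-20:00 (add 8h to convert from UTC-8).
Sam in UTC: 10:00-11:00, 15:00-20:00 (add 6h to convert from UTC-6).
Carol ∩ Sam: 10:00-11:00, 15:00-17:30, 19:30-20:00.
Summing the common windows: 60 + 150 + 30 = 240 minutes.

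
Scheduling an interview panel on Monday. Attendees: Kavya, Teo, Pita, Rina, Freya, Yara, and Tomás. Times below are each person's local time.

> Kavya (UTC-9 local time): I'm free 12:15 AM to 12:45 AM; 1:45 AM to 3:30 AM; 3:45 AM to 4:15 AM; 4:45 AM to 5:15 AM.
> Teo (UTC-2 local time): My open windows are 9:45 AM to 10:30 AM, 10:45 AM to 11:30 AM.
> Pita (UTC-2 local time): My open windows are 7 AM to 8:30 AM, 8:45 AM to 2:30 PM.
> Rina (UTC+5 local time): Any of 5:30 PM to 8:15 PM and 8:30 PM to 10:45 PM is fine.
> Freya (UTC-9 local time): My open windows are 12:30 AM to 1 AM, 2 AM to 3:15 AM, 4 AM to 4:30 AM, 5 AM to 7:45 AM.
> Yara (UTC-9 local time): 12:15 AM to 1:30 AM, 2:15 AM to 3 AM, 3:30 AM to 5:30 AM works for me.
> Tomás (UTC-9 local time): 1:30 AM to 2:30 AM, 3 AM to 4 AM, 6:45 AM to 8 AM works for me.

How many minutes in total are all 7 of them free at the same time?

Kavya in UTC: 09:15-09:45, 10:45-12:30, 12:45-13:15, 13:45-14:15 (add 9h to convert from UTC-9).
Teo in UTC: 11:45-12:30, 12:45-13:30 (add 2h to convert from UTC-2).
Pita in UTC: 09:00-10:30, 10:45-16:30 (add 2h to convert from UTC-2).
Rina in UTC: 12:30-15:15, 15:30-17:45 (subtract 5h to convert from UTC+5).
Freya in UTC: 09:30-10:00, 11:00-12:15, 13:00-13:30, 14:00-16:45 (add 9h to convert from UTC-9).
Yara in UTC: 09:15-10:30, 11:15-12:00, 12:30-14:30 (add 9h to convert from UTC-9).
Tomás in UTC: 10:30-11:30, 12:00-13:00, 15:45-17:00 (add 9h to convert from UTC-9).
Kavya ∩ Teo: 11:45-12:30, 12:45-13:15.
Kavya ∩ Teo ∩ Pita: 11:45-12:30, 12:45-13:15.
Kavya ∩ Teo ∩ Pita ∩ Rina: 12:45-13:15.
Kavya ∩ Teo ∩ Pita ∩ Rina ∩ Freya: 13:00-13:15.
Kavya ∩ Teo ∩ Pita ∩ Rina ∩ Freya ∩ Yara: 13:00-13:15.
Kavya ∩ Teo ∩ Pita ∩ Rina ∩ Freya ∩ Yara ∩ Tomás: ∅.
There is no time when everyone is free.
There is no common window, so the total is 0 minutes.

0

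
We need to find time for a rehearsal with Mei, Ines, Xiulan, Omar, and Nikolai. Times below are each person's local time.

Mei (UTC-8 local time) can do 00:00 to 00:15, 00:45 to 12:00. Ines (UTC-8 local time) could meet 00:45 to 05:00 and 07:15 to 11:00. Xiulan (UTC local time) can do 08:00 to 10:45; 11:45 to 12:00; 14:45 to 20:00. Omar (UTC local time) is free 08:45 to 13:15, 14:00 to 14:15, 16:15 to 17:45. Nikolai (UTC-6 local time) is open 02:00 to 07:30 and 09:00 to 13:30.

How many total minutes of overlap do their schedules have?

225

Mei in UTC: 08:00-08:15, 08:45-20:00 (add 8h to convert from UTC-8).
Ines in UTC: 08:45-13:00, 15:15-19:00 (add 8h to convert from UTC-8).
Xiulan in UTC: 08:00-10:45, 11:45-12:00, 14:45-20:00.
Omar in UTC: 08:45-13:15, 14:00-14:15, 16:15-17:45.
Nikolai in UTC: 08:00-13:30, 15:00-19:30 (add 6h to convert from UTC-6).
Mei ∩ Ines: 08:45-13:00, 15:15-19:00.
Mei ∩ Ines ∩ Xiulan: 08:45-10:45, 11:45-12:00, 15:15-19:00.
Mei ∩ Ines ∩ Xiulan ∩ Omar: 08:45-10:45, 11:45-12:00, 16:15-17:45.
Mei ∩ Ines ∩ Xiulan ∩ Omar ∩ Nikolai: 08:45-10:45, 11:45-12:00, 16:15-17:45.
Summing the common windows: 120 + 15 + 90 = 225 minutes.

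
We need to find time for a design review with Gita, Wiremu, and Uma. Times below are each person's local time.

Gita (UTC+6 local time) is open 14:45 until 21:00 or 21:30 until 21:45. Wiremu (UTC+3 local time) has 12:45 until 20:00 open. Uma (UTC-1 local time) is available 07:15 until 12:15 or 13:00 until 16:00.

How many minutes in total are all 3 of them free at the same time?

Gita in UTC: 08:45-15:00, 15:30-15:45 (subtract 6h to convert from UTC+6).
Wiremu in UTC: 09:45-17:00 (subtract 3h to convert from UTC+3).
Uma in UTC: 08:15-13:15, 14:00-17:00 (add 1h to convert from UTC-1).
Gita ∩ Wiremu: 09:45-15:00, 15:30-15:45.
Gita ∩ Wiremu ∩ Uma: 09:45-13:15, 14:00-15:00, 15:30-15:45.
Those are the intersection windows.
Summing the common windows: 210 + 60 + 15 = 285 minutes.

285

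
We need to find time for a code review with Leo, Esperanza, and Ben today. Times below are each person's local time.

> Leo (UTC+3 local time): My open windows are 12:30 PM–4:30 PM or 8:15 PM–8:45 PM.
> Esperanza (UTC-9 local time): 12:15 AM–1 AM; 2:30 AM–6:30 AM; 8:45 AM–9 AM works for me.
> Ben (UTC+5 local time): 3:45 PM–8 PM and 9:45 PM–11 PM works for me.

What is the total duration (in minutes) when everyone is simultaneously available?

120

Leo in UTC: 09:30-13:30, 17:15-17:45 (subtract 3h to convert from UTC+3).
Esperanza in UTC: 09:15-10:00, 11:30-15:30, 17:45-18:00 (add 9h to convert from UTC-9).
Ben in UTC: 10:45-15:00, 16:45-18:00 (subtract 5h to convert from UTC+5).
Leo ∩ Esperanza: 09:30-10:00, 11:30-13:30.
Leo ∩ Esperanza ∩ Ben: 11:30-13:30.
Those are the intersection windows.
That's a single block of 120 minutes.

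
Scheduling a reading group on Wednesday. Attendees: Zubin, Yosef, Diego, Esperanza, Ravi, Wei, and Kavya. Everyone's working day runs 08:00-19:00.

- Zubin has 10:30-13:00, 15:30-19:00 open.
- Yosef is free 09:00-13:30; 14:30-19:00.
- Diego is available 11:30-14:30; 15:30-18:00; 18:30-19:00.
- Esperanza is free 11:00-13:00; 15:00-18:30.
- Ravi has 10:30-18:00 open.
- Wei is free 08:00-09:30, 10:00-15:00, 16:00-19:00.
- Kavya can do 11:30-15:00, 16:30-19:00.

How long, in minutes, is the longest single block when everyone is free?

Zubin ∩ Yosef: 10:30-13:00, 15:30-19:00.
Zubin ∩ Yosef ∩ Diego: 11:30-13:00, 15:30-18:00, 18:30-19:00.
Zubin ∩ Yosef ∩ Diego ∩ Esperanza: 11:30-13:00, 15:30-18:00.
Zubin ∩ Yosef ∩ Diego ∩ Esperanza ∩ Ravi: 11:30-13:00, 15:30-18:00.
Zubin ∩ Yosef ∩ Diego ∩ Esperanza ∩ Ravi ∩ Wei: 11:30-13:00, 16:00-18:00.
Zubin ∩ Yosef ∩ Diego ∩ Esperanza ∩ Ravi ∩ Wei ∩ Kavya: 11:30-13:00, 16:30-18:00.
The longest is 11:30-13:00 at 90 minutes.

90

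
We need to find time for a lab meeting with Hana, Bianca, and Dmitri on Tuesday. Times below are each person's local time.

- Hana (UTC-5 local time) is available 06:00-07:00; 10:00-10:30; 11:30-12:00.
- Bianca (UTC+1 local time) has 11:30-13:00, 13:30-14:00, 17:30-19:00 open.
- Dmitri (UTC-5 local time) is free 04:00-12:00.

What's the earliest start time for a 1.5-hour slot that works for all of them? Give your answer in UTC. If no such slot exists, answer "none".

none

Hana in UTC: 11:00-12:00, 15:00-15:30, 16:30-17:00 (add 5h to convert from UTC-5).
Bianca in UTC: 10:30-12:00, 12:30-13:00, 16:30-18:00 (subtract 1h to convert from UTC+1).
Dmitri in UTC: 09:00-17:00 (add 5h to convert from UTC-5).
Hana ∩ Bianca: 11:00-12:00, 16:30-17:00.
Hana ∩ Bianca ∩ Dmitri: 11:00-12:00, 16:30-17:00.
Those are the intersection windows.
No common window is at least 90 minutes long.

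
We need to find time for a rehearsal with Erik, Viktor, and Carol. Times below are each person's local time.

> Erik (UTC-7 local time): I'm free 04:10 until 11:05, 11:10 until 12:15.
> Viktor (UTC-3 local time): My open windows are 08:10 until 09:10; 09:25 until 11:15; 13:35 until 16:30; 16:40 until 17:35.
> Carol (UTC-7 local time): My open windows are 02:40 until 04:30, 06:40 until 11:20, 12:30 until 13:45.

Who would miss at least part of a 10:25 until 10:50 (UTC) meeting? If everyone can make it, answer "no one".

Erik, Viktor

Erik in UTC: 11:10-18:05, 18:10-19:15 (add 7h to convert from UTC-7).
Viktor in UTC: 11:10-12:10, 12:25-14:15, 16:35-19:30, 19:40-20:35 (add 3h to convert from UTC-3).
Carol in UTC: 09:40-11:30, 13:40-18:20, 19:30-20:45 (add 7h to convert from UTC-7).
Erik: not fully free for 10:25-10:50. Viktor: not fully free for 10:25-10:50. Carol: free for 10:25-10:50.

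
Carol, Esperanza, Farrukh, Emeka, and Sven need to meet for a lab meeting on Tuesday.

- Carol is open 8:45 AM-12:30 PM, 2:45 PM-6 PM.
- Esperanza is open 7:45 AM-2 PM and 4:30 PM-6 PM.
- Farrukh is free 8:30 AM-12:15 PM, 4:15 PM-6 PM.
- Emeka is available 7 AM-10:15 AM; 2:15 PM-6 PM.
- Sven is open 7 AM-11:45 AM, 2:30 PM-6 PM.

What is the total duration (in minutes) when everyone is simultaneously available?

Carol ∩ Esperanza: 08:45-12:30, 16:30-18:00.
Carol ∩ Esperanza ∩ Farrukh: 08:45-12:15, 16:30-18:00.
Carol ∩ Esperanza ∩ Farrukh ∩ Emeka: 08:45-10:15, 16:30-18:00.
Carol ∩ Esperanza ∩ Farrukh ∩ Emeka ∩ Sven: 08:45-10:15, 16:30-18:00.
Summing the common windows: 90 + 90 = 180 minutes.

180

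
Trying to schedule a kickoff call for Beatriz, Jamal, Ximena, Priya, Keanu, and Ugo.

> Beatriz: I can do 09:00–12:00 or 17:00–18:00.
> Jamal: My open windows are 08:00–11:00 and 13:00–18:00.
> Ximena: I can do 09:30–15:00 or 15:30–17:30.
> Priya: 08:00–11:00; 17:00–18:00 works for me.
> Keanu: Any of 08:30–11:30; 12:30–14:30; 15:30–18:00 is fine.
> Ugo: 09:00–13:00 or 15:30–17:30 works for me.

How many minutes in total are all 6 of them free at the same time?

120

Beatriz ∩ Jamal: 09:00-11:00, 17:00-18:00.
Beatriz ∩ Jamal ∩ Ximena: 09:30-11:00, 17:00-17:30.
Beatriz ∩ Jamal ∩ Ximena ∩ Priya: 09:30-11:00, 17:00-17:30.
Beatriz ∩ Jamal ∩ Ximena ∩ Priya ∩ Keanu: 09:30-11:00, 17:00-17:30.
Beatriz ∩ Jamal ∩ Ximena ∩ Priya ∩ Keanu ∩ Ugo: 09:30-11:00, 17:00-17:30.
Summing the common windows: 90 + 30 = 120 minutes.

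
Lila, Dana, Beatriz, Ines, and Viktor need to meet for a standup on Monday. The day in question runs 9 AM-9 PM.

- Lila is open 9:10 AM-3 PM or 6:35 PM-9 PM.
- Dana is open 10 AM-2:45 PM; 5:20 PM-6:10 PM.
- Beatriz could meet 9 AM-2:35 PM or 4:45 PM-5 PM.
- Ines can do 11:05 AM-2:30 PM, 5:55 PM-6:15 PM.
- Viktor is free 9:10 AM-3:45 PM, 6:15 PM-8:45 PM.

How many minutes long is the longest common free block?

Lila ∩ Dana: 10:00-14:45.
Lila ∩ Dana ∩ Beatriz: 10:00-14:35.
Lila ∩ Dana ∩ Beatriz ∩ Ines: 11:05-14:30.
Lila ∩ Dana ∩ Beatriz ∩ Ines ∩ Viktor: 11:05-14:30.
So the common availability across everyone is 11:05-14:30.
The longest is 11:05-14:30 at 205 minutes.

205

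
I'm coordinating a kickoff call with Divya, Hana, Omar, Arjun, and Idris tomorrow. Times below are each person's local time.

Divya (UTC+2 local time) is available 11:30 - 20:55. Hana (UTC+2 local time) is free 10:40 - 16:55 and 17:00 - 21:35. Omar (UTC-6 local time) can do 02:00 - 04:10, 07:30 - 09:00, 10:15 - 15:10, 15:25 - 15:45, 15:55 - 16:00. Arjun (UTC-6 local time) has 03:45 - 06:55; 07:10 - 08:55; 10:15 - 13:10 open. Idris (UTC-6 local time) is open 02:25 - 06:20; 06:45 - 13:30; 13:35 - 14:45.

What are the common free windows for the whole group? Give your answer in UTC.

Divya in UTC: 09:30-18:55 (subtract 2h to convert from UTC+2).
Hana in UTC: 08:40-14:55, 15:00-19:35 (subtract 2h to convert from UTC+2).
Omar in UTC: 08:00-10:10, 13:30-15:00, 16:15-21:10, 21:25-21:45, 21:55-22:00 (add 6h to convert from UTC-6).
Arjun in UTC: 09:45-12:55, 13:10-14:55, 16:15-19:10 (add 6h to convert from UTC-6).
Idris in UTC: 08:25-12:20, 12:45-19:30, 19:35-20:45 (add 6h to convert from UTC-6).
Divya ∩ Hana: 09:30-14:55, 15:00-18:55.
Divya ∩ Hana ∩ Omar: 09:30-10:10, 13:30-14:55, 16:15-18:55.
Divya ∩ Hana ∩ Omar ∩ Arjun: 09:45-10:10, 13:30-14:55, 16:15-18:55.
Divya ∩ Hana ∩ Omar ∩ Arjun ∩ Idris: 09:45-10:10, 13:30-14:55, 16:15-18:55.

09:45-10:10, 13:30-14:55, 16:15-18:55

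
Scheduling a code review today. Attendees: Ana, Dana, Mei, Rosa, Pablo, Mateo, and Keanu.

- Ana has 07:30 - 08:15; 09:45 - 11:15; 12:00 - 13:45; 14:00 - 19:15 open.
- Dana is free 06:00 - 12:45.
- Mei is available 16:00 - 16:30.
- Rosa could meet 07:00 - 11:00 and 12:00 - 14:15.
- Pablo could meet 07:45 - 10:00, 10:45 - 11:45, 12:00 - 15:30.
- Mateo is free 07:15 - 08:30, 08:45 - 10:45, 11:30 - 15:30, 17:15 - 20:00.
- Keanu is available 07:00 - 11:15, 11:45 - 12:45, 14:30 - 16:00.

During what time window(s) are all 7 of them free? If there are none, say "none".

Ana ∩ Dana: 07:30-08:15, 09:45-11:15, 12:00-12:45.
Ana ∩ Dana ∩ Mei: ∅.
Ana ∩ Dana ∩ Mei ∩ Rosa: ∅.
Ana ∩ Dana ∩ Mei ∩ Rosa ∩ Pablo: ∅.
Ana ∩ Dana ∩ Mei ∩ Rosa ∩ Pablo ∩ Mateo: ∅.
Ana ∩ Dana ∩ Mei ∩ Rosa ∩ Pablo ∩ Mateo ∩ Keanu: ∅.
There is no time when everyone is free.

none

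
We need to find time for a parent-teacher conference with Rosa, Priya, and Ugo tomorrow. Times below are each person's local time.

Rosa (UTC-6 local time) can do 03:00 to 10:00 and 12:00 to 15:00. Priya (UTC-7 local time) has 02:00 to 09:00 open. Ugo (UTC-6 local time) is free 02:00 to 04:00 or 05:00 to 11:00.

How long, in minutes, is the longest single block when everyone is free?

300

Rosa in UTC: 09:00-16:00, 18:00-21:00 (add 6h to convert from UTC-6).
Priya in UTC: 09:00-16:00 (add 7h to convert from UTC-7).
Ugo in UTC: 08:00-10:00, 11:00-17:00 (add 6h to convert from UTC-6).
Rosa ∩ Priya: 09:00-16:00.
Rosa ∩ Priya ∩ Ugo: 09:00-10:00, 11:00-16:00.
Those are the intersection windows.
The longest is 11:00-16:00 at 300 minutes.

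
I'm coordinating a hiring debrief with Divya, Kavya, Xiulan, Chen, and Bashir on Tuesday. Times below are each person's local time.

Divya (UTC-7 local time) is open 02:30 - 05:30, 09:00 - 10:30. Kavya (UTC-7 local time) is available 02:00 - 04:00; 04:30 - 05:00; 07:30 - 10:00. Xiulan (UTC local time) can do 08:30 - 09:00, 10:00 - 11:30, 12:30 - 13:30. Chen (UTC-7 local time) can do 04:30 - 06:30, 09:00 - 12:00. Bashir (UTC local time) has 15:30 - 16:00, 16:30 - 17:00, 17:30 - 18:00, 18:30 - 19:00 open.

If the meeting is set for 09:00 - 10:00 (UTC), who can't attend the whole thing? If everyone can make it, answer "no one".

Bashir, Chen, Divya, Xiulan

Divya in UTC: 09:30-12:30, 16:00-17:30 (add 7h to convert from UTC-7).
Kavya in UTC: 09:00-11:00, 11:30-12:00, 14:30-17:00 (add 7h to convert from UTC-7).
Xiulan in UTC: 08:30-09:00, 10:00-11:30, 12:30-13:30.
Chen in UTC: 11:30-13:30, 16:00-19:00 (add 7h to convert from UTC-7).
Bashir in UTC: 15:30-16:00, 16:30-17:00, 17:30-18:00, 18:30-19:00.
Divya: not fully free for 09:00-10:00. Kavya: free for 09:00-10:00. Xiulan: not fully free for 09:00-10:00. Chen: not fully free for 09:00-10:00. Bashir: not fully free for 09:00-10:00.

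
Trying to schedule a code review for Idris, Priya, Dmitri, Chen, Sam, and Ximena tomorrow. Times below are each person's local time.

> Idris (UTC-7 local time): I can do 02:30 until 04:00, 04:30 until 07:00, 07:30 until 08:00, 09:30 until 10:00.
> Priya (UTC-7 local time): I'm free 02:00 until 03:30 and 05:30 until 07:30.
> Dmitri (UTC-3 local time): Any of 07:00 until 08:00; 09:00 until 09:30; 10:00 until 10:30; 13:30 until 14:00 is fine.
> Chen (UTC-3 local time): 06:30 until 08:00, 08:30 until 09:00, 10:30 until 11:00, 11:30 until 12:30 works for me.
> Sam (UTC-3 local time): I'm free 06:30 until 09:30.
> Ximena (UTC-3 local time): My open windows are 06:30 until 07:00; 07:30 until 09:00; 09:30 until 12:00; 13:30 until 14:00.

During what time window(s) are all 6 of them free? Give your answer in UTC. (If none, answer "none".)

none

Idris in UTC: 09:30-11:00, 11:30-14:00, 14:30-15:00, 16:30-17:00 (add 7h to convert from UTC-7).
Priya in UTC: 09:00-10:30, 12:30-14:30 (add 7h to convert from UTC-7).
Dmitri in UTC: 10:00-11:00, 12:00-12:30, 13:00-13:30, 16:30-17:00 (add 3h to convert from UTC-3).
Chen in UTC: 09:30-11:00, 11:30-12:00, 13:30-14:00, 14:30-15:30 (add 3h to convert from UTC-3).
Sam in UTC: 09:30-12:30 (add 3h to convert from UTC-3).
Ximena in UTC: 09:30-10:00, 10:30-12:00, 12:30-15:00, 16:30-17:00 (add 3h to convert from UTC-3).
Idris ∩ Priya: 09:30-10:30, 12:30-14:00.
Idris ∩ Priya ∩ Dmitri: 10:00-10:30, 13:00-13:30.
Idris ∩ Priya ∩ Dmitri ∩ Chen: 10:00-10:30.
Idris ∩ Priya ∩ Dmitri ∩ Chen ∩ Sam: 10:00-10:30.
Idris ∩ Priya ∩ Dmitri ∩ Chen ∩ Sam ∩ Ximena: ∅.
There is no time when everyone is free.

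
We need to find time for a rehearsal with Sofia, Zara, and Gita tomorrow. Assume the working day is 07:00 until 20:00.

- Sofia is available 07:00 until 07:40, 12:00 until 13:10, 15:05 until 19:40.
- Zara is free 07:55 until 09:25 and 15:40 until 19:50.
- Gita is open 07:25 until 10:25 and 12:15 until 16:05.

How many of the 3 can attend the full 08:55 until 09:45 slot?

Gita can make the full 08:55-09:45 slot — that's 1.

1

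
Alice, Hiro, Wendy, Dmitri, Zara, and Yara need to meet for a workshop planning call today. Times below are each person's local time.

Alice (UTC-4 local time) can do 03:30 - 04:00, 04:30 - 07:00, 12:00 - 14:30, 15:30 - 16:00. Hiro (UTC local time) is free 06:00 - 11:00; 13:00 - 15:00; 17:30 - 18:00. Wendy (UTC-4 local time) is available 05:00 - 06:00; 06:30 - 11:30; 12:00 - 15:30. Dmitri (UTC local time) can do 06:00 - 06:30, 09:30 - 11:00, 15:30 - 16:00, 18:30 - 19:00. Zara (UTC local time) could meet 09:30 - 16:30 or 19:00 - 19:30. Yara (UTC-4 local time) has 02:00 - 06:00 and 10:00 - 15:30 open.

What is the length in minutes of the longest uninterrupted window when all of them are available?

30

Alice in UTC: 07:30-08:00, 08:30-11:00, 16:00-18:30, 19:30-20:00 (add 4h to convert from UTC-4).
Hiro in UTC: 06:00-11:00, 13:00-15:00, 17:30-18:00.
Wendy in UTC: 09:00-10:00, 10:30-15:30, 16:00-19:30 (add 4h to convert from UTC-4).
Dmitri in UTC: 06:00-06:30, 09:30-11:00, 15:30-16:00, 18:30-19:00.
Zara in UTC: 09:30-16:30, 19:00-19:30.
Yara in UTC: 06:00-10:00, 14:00-19:30 (add 4h to convert from UTC-4).
Alice ∩ Hiro: 07:30-08:00, 08:30-11:00, 17:30-18:00.
Alice ∩ Hiro ∩ Wendy: 09:00-10:00, 10:30-11:00, 17:30-18:00.
Alice ∩ Hiro ∩ Wendy ∩ Dmitri: 09:30-10:00, 10:30-11:00.
Alice ∩ Hiro ∩ Wendy ∩ Dmitri ∩ Zara: 09:30-10:00, 10:30-11:00.
Alice ∩ Hiro ∩ Wendy ∩ Dmitri ∩ Zara ∩ Yara: 09:30-10:00.
Those are the intersection windows.
The longest is 09:30-10:00 at 30 minutes.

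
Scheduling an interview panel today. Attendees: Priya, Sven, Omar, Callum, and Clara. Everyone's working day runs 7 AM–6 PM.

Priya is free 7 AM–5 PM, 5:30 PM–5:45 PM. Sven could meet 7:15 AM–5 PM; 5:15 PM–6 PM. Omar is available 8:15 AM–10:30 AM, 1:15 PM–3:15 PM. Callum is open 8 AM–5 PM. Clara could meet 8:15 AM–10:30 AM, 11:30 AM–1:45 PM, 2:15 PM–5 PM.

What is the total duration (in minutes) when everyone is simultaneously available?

Priya ∩ Sven: 07:15-17:00, 17:30-17:45.
Priya ∩ Sven ∩ Omar: 08:15-10:30, 13:15-15:15.
Priya ∩ Sven ∩ Omar ∩ Callum: 08:15-10:30, 13:15-15:15.
Priya ∩ Sven ∩ Omar ∩ Callum ∩ Clara: 08:15-10:30, 13:15-13:45, 14:15-15:15.
So the common availability across everyone is 08:15-10:30, 13:15-13:45, 14:15-15:15.
Summing the common windows: 135 + 30 + 60 = 225 minutes.

225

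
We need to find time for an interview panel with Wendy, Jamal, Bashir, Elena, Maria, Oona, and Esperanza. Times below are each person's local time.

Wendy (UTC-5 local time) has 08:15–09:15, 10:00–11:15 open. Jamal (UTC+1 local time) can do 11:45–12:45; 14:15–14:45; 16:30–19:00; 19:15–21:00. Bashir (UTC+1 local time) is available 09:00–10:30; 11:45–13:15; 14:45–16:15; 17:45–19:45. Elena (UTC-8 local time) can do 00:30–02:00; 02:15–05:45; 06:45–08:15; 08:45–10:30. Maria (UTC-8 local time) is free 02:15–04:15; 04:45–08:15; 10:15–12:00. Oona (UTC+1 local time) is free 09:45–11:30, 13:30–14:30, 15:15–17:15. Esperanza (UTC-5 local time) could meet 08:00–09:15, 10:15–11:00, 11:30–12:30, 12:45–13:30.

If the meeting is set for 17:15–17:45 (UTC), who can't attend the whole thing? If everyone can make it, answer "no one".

Wendy in UTC: 13:15-14:15, 15:00-16:15 (add 5h to convert from UTC-5).
Jamal in UTC: 10:45-11:45, 13:15-13:45, 15:30-18:00, 18:15-20:00 (subtract 1h to convert from UTC+1).
Bashir in UTC: 08:00-09:30, 10:45-12:15, 13:45-15:15, 16:45-18:45 (subtract 1h to convert from UTC+1).
Elena in UTC: 08:30-10:00, 10:15-13:45, 14:45-16:15, 16:45-18:30 (add 8h to convert from UTC-8).
Maria in UTC: 10:15-12:15, 12:45-16:15, 18:15-20:00 (add 8h to convert from UTC-8).
Oona in UTC: 08:45-10:30, 12:30-13:30, 14:15-16:15 (subtract 1h to convert from UTC+1).
Esperanza in UTC: 13:00-14:15, 15:15-16:00, 16:30-17:30, 17:45-18:30 (add 5h to convert from UTC-5).
Wendy: not fully free for 17:15-17:45. Jamal: free for 17:15-17:45. Bashir: free for 17:15-17:45. Elena: free for 17:15-17:45. Maria: not fully free for 17:15-17:45. Oona: not fully free for 17:15-17:45. Esperanza: not fully free for 17:15-17:45.

Esperanza, Maria, Oona, Wendy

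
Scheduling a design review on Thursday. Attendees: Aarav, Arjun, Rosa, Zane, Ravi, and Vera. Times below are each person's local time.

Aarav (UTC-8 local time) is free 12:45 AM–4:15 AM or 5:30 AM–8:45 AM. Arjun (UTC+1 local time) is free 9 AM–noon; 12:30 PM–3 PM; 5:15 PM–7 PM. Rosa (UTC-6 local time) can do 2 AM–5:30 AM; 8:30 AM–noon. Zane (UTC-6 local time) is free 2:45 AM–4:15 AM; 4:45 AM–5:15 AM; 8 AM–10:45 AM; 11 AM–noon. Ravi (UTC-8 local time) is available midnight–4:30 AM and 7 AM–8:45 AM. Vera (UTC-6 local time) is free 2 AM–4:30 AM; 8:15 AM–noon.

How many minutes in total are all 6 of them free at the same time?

Aarav in UTC: 08:45-12:15, 13:30-16:45 (add 8h to convert from UTC-8).
Arjun in UTC: 08:00-11:00, 11:30-14:00, 16:15-18:00 (subtract 1h to convert from UTC+1).
Rosa in UTC: 08:00-11:30, 14:30-18:00 (add 6h to convert from UTC-6).
Zane in UTC: 08:45-10:15, 10:45-11:15, 14:00-16:45, 17:00-18:00 (add 6h to convert from UTC-6).
Ravi in UTC: 08:00-12:30, 15:00-16:45 (add 8h to convert from UTC-8).
Vera in UTC: 08:00-10:30, 14:15-18:00 (add 6h to convert from UTC-6).
Aarav ∩ Arjun: 08:45-11:00, 11:30-12:15, 13:30-14:00, 16:15-16:45.
Aarav ∩ Arjun ∩ Rosa: 08:45-11:00, 16:15-16:45.
Aarav ∩ Arjun ∩ Rosa ∩ Zane: 08:45-10:15, 10:45-11:00, 16:15-16:45.
Aarav ∩ Arjun ∩ Rosa ∩ Zane ∩ Ravi: 08:45-10:15, 10:45-11:00, 16:15-16:45.
Aarav ∩ Arjun ∩ Rosa ∩ Zane ∩ Ravi ∩ Vera: 08:45-10:15, 16:15-16:45.
Summing the common windows: 90 + 30 = 120 minutes.

120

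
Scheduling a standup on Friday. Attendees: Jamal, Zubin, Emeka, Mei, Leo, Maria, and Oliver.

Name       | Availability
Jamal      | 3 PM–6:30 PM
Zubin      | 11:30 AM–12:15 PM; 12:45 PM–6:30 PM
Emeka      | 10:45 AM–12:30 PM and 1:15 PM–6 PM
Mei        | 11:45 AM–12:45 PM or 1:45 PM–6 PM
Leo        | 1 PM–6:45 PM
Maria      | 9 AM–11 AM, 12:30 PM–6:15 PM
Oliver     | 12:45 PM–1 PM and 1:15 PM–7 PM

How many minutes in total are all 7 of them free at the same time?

180

Jamal ∩ Zubin: 15:00-18:30.
Jamal ∩ Zubin ∩ Emeka: 15:00-18:00.
Jamal ∩ Zubin ∩ Emeka ∩ Mei: 15:00-18:00.
Jamal ∩ Zubin ∩ Emeka ∩ Mei ∩ Leo: 15:00-18:00.
Jamal ∩ Zubin ∩ Emeka ∩ Mei ∩ Leo ∩ Maria: 15:00-18:00.
Jamal ∩ Zubin ∩ Emeka ∩ Mei ∩ Leo ∩ Maria ∩ Oliver: 15:00-18:00.
That's a single block of 180 minutes.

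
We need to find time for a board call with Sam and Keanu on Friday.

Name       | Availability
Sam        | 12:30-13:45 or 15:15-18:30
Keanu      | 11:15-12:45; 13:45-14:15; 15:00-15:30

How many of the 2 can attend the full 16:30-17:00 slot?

Sam can make the full 16:30-17:00 slot — that's 1.

1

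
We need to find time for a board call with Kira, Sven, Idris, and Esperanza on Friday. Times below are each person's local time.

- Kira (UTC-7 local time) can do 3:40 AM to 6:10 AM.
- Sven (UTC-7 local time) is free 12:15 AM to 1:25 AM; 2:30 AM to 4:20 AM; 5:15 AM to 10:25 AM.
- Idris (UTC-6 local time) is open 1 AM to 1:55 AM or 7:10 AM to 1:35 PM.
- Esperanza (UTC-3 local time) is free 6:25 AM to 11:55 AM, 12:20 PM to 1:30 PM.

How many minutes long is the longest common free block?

Kira in UTC: 10:40-13:10 (add 7h to convert from UTC-7).
Sven in UTC: 07:15-08:25, 09:30-11:20, 12:15-17:25 (add 7h to convert from UTC-7).
Idris in UTC: 07:00-07:55, 13:10-19:35 (add 6h to convert from UTC-6).
Esperanza in UTC: 09:25-14:55, 15:20-16:30 (add 3h to convert from UTC-3).
Kira ∩ Sven: 10:40-11:20, 12:15-13:10.
Kira ∩ Sven ∩ Idris: ∅.
Kira ∩ Sven ∩ Idris ∩ Esperanza: ∅.
There is no time when everyone is free.
No common window exists, so the longest block is 0 minutes.

0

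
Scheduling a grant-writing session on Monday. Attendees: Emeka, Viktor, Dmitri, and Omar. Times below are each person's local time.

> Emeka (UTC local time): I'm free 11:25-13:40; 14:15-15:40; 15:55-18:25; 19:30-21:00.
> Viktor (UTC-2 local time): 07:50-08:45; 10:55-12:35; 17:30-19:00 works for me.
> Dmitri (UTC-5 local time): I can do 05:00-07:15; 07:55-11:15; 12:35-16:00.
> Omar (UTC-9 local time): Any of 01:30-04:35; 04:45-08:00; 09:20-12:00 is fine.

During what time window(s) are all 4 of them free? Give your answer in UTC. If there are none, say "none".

Emeka in UTC: 11:25-13:40, 14:15-15:40, 15:55-18:25, 19:30-21:00.
Viktor in UTC: 09:50-10:45, 12:55-14:35, 19:30-21:00 (add 2h to convert from UTC-2).
Dmitri in UTC: 10:00-12:15, 12:55-16:15, 17:35-21:00 (add 5h to convert from UTC-5).
Omar in UTC: 10:30-13:35, 13:45-17:00, 18:20-21:00 (add 9h to convert from UTC-9).
Emeka ∩ Viktor: 12:55-13:40, 14:15-14:35, 19:30-21:00.
Emeka ∩ Viktor ∩ Dmitri: 12:55-13:40, 14:15-14:35, 19:30-21:00.
Emeka ∩ Viktor ∩ Dmitri ∩ Omar: 12:55-13:35, 14:15-14:35, 19:30-21:00.

12:55-13:35, 14:15-14:35, 19:30-21:00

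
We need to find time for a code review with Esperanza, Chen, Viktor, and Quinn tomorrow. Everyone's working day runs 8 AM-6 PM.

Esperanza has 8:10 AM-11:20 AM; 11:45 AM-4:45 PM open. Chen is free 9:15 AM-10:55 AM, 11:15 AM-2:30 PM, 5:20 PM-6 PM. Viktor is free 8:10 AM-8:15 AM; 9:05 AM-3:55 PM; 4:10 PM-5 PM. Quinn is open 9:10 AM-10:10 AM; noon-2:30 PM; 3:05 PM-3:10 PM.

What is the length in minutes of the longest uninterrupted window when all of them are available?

Esperanza ∩ Chen: 09:15-10:55, 11:15-11:20, 11:45-14:30.
Esperanza ∩ Chen ∩ Viktor: 09:15-10:55, 11:15-11:20, 11:45-14:30.
Esperanza ∩ Chen ∩ Viktor ∩ Quinn: 09:15-10:10, 12:00-14:30.
The longest is 12:00-14:30 at 150 minutes.

150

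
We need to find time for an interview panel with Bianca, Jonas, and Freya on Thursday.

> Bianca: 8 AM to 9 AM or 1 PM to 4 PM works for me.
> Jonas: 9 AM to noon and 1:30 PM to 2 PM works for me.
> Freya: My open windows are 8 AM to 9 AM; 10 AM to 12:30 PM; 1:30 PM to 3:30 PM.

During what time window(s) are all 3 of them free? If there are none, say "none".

Bianca ∩ Jonas: 13:30-14:00.
Bianca ∩ Jonas ∩ Freya: 13:30-14:00.
Those are the intersection windows.

13:30-14:00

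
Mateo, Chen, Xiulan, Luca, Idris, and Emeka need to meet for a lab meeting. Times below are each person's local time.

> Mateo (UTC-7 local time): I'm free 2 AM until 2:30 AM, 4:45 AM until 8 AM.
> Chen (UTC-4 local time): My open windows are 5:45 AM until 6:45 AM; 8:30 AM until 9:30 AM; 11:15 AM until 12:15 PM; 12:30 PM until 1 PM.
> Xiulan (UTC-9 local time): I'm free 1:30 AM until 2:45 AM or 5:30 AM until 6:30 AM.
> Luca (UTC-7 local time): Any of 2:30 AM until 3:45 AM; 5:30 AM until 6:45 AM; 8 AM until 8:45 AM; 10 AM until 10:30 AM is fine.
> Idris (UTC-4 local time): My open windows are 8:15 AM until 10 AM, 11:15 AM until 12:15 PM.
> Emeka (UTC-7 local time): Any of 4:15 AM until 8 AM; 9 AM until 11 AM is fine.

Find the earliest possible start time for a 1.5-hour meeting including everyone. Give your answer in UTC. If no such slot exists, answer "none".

none

Mateo in UTC: 09:00-09:30, 11:45-15:00 (add 7h to convert from UTC-7).
Chen in UTC: 09:45-10:45, 12:30-13:30, 15:15-16:15, 16:30-17:00 (add 4h to convert from UTC-4).
Xiulan in UTC: 10:30-11:45, 14:30-15:30 (add 9h to convert from UTC-9).
Luca in UTC: 09:30-10:45, 12:30-13:45, 15:00-15:45, 17:00-17:30 (add 7h to convert from UTC-7).
Idris in UTC: 12:15-14:00, 15:15-16:15 (add 4h to convert from UTC-4).
Emeka in UTC: 11:15-15:00, 16:00-18:00 (add 7h to convert from UTC-7).
Mateo ∩ Chen: 12:30-13:30.
Mateo ∩ Chen ∩ Xiulan: ∅.
Mateo ∩ Chen ∩ Xiulan ∩ Luca: ∅.
Mateo ∩ Chen ∩ Xiulan ∩ Luca ∩ Idris: ∅.
Mateo ∩ Chen ∩ Xiulan ∩ Luca ∩ Idris ∩ Emeka: ∅.
There is no time when everyone is free.
No common window is at least 90 minutes long.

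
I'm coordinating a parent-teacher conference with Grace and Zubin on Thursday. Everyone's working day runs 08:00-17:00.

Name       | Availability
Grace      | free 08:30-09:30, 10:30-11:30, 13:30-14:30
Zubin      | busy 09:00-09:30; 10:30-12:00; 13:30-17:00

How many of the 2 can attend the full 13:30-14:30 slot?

1

Grace free: 08:30-09:30, 10:30-11:30, 13:30-14:30.
Zubin free: 08:00-09:00, 09:30-10:30, 12:00-13:30 (invert busy blocks within the working day).
Grace can make the full 13:30-14:30 slot — that's 1.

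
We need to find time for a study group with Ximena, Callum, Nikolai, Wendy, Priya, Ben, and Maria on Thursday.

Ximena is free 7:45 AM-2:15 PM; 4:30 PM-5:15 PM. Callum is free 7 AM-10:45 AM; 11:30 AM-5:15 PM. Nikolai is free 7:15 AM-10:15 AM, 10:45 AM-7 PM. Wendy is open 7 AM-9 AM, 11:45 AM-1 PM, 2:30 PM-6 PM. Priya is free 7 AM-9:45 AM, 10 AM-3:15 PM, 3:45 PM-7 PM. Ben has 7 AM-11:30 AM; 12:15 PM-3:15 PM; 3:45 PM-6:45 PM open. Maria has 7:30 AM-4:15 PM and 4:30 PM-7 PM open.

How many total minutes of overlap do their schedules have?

Ximena ∩ Callum: 07:45-10:45, 11:30-14:15, 16:30-17:15.
Ximena ∩ Callum ∩ Nikolai: 07:45-10:15, 11:30-14:15, 16:30-17:15.
Ximena ∩ Callum ∩ Nikolai ∩ Wendy: 07:45-09:00, 11:45-13:00, 16:30-17:15.
Ximena ∩ Callum ∩ Nikolai ∩ Wendy ∩ Priya: 07:45-09:00, 11:45-13:00, 16:30-17:15.
Ximena ∩ Callum ∩ Nikolai ∩ Wendy ∩ Priya ∩ Ben: 07:45-09:00, 12:15-13:00, 16:30-17:15.
Ximena ∩ Callum ∩ Nikolai ∩ Wendy ∩ Priya ∩ Ben ∩ Maria: 07:45-09:00, 12:15-13:00, 16:30-17:15.
Those are the intersection windows.
Summing the common windows: 75 + 45 + 45 = 165 minutes.

165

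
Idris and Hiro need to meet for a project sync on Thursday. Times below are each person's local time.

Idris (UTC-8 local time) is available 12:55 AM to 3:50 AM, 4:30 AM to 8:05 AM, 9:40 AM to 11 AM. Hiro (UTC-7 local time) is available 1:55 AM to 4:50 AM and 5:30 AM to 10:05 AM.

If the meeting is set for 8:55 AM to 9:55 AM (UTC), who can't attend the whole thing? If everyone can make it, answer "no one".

no one

Idris in UTC: 08:55-11:50, 12:30-16:05, 17:40-19:00 (add 8h to convert from UTC-8).
Hiro in UTC: 08:55-11:50, 12:30-17:05 (add 7h to convert from UTC-7).
Idris: free for 08:55-09:55. Hiro: free for 08:55-09:55.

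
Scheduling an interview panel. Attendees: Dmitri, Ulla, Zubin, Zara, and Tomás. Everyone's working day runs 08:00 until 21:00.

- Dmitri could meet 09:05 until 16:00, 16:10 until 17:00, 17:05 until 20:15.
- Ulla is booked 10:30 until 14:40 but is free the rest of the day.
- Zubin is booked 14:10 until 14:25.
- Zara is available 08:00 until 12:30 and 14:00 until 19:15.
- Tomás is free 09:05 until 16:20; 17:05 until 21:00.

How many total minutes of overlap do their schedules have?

Dmitri free: 09:05-16:00, 16:10-17:00, 17:05-20:15.
Ulla free: 08:00-10:30, 14:40-21:00 (invert busy blocks within the working day).
Zubin free: 08:00-14:10, 14:25-21:00 (invert busy blocks within the working day).
Zara free: 08:00-12:30, 14:00-19:15.
Tomás free: 09:05-16:20, 17:05-21:00.
Dmitri ∩ Ulla: 09:05-10:30, 14:40-16:00, 16:10-17:00, 17:05-20:15.
Dmitri ∩ Ulla ∩ Zubin: 09:05-10:30, 14:40-16:00, 16:10-17:00, 17:05-20:15.
Dmitri ∩ Ulla ∩ Zubin ∩ Zara: 09:05-10:30, 14:40-16:00, 16:10-17:00, 17:05-19:15.
Dmitri ∩ Ulla ∩ Zubin ∩ Zara ∩ Tomás: 09:05-10:30, 14:40-16:00, 16:10-16:20, 17:05-19:15.
Summing the common windows: 85 + 80 + 10 + 130 = 305 minutes.

305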